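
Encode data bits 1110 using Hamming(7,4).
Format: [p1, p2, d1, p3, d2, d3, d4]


Parity bits: p1=0, p2=0, p3=0

0010110


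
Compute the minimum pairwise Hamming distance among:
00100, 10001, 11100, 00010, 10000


Comparing all pairs, minimum distance: 1
Can detect 0 errors, correct 0 errors

1


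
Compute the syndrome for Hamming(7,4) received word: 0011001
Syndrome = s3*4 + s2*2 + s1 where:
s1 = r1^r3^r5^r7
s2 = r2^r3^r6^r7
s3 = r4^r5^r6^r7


s1=0, s2=0, s3=0

Syndrome = 0 (no error)


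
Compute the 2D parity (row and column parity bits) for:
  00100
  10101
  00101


Row parities: 110
Column parities: 10100

Row P: 110, Col P: 10100, Corner: 0


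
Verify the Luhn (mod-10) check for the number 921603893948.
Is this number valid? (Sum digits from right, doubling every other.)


Luhn sum = 69
69 mod 10 = 9

Invalid (Luhn sum mod 10 = 9)


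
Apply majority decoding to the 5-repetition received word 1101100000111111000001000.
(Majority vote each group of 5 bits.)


Groups: 11011, 00000, 11111, 10000, 01000
Majority votes: 10100

10100


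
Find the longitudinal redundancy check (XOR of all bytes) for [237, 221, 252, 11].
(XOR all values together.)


XOR chain: 237 ^ 221 ^ 252 ^ 11 = 199

199


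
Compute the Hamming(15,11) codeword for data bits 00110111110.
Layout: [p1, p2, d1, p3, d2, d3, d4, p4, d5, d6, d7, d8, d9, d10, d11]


Parity bits: p1=1, p2=1, p3=1, p4=1

110101110111110


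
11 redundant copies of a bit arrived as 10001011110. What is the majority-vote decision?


Ones: 6 out of 11
Threshold: 6

1 (6/11 voted 1)


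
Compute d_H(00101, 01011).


XOR: 01110
Count of 1s: 3

3


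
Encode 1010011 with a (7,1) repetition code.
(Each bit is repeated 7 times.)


Each bit -> 7 copies

1111111000000011111110000000000000011111111111111


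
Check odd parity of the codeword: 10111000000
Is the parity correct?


Number of 1s: 4

No, parity error (4 ones)


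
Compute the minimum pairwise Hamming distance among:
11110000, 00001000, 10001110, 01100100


Comparing all pairs, minimum distance: 3
Can detect 2 errors, correct 1 errors

3


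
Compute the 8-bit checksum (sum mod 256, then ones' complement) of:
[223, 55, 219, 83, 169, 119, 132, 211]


Sum = 1211 mod 256 = 187
Complement = 68

68


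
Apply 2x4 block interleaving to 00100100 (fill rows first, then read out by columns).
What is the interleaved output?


Matrix:
  0010
  0100
Read columns: 00011000

00011000


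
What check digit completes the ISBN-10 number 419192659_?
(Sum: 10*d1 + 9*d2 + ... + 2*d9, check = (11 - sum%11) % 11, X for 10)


Weighted sum: 249
249 mod 11 = 7

Check digit: 4


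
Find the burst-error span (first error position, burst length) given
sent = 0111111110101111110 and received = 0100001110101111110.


XOR: 0011110000000000000

Burst at position 2, length 4


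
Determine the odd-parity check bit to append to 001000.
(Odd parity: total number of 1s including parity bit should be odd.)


Number of 1s in data: 1
Parity bit: 0

0


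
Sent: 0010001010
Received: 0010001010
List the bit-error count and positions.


XOR: 0000000000

0 errors (received matches sent)


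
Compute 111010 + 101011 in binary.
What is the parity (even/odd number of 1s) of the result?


111010 = 58
101011 = 43
Sum = 101 = 1100101
1s count = 4

even parity (4 ones in 1100101)


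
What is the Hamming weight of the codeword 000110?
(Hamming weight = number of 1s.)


Counting 1s in 000110

2


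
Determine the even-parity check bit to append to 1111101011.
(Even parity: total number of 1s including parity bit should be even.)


Number of 1s in data: 8
Parity bit: 0

0


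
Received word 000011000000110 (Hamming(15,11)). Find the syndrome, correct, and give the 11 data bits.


Syndrome = 0: no error detected

Data: 01100000110 (no errors)


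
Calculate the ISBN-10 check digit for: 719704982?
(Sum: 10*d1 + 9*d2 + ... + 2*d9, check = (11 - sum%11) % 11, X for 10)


Weighted sum: 284
284 mod 11 = 9

Check digit: 2


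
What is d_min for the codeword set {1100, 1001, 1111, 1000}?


Comparing all pairs, minimum distance: 1
Can detect 0 errors, correct 0 errors

1


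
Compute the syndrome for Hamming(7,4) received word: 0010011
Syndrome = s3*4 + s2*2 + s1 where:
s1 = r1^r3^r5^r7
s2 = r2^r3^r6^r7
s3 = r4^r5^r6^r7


s1=0, s2=1, s3=0

Syndrome = 2 (error at position 2)


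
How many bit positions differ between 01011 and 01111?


XOR: 00100
Count of 1s: 1

1


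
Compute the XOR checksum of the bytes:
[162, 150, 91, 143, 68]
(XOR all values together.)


XOR chain: 162 ^ 150 ^ 91 ^ 143 ^ 68 = 164

164


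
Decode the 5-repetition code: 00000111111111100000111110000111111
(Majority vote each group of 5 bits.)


Groups: 00000, 11111, 11111, 00000, 11111, 00001, 11111
Majority votes: 0110101

0110101


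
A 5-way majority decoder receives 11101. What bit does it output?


Ones: 4 out of 5
Threshold: 3

1 (4/5 voted 1)


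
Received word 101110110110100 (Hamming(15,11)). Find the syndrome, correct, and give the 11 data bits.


Syndrome = 0: no error detected

Data: 11010110100 (no errors)


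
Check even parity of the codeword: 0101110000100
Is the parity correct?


Number of 1s: 5

No, parity error (5 ones)


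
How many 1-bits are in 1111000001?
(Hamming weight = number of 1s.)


Counting 1s in 1111000001

5


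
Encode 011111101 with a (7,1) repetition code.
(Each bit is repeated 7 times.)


Each bit -> 7 copies

000000011111111111111111111111111111111111111111100000001111111


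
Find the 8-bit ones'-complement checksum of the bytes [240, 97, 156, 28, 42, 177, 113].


Sum = 853 mod 256 = 85
Complement = 170

170


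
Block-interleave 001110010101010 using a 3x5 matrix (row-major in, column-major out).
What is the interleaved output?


Matrix:
  00111
  00101
  01010
Read columns: 000001110101110

000001110101110


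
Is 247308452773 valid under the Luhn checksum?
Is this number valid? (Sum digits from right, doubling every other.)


Luhn sum = 56
56 mod 10 = 6

Invalid (Luhn sum mod 10 = 6)


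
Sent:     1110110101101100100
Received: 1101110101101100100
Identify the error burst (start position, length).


XOR: 0011000000000000000

Burst at position 2, length 2


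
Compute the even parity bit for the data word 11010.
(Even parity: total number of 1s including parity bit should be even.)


Number of 1s in data: 3
Parity bit: 1

1


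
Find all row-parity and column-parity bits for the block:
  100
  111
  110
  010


Row parities: 1101
Column parities: 111

Row P: 1101, Col P: 111, Corner: 1


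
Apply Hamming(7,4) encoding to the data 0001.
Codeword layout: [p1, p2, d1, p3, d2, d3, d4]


Parity bits: p1=1, p2=1, p3=1

1101001


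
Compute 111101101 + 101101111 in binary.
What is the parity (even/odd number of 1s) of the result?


111101101 = 493
101101111 = 367
Sum = 860 = 1101011100
1s count = 6

even parity (6 ones in 1101011100)


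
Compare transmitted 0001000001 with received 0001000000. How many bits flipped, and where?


XOR: 0000000001

1 error(s) at position(s): 9


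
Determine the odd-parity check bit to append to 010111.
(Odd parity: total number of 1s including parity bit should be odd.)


Number of 1s in data: 4
Parity bit: 1

1


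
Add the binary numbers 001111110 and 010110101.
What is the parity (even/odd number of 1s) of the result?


001111110 = 126
010110101 = 181
Sum = 307 = 100110011
1s count = 5

odd parity (5 ones in 100110011)


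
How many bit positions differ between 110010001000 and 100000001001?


XOR: 010010000001
Count of 1s: 3

3


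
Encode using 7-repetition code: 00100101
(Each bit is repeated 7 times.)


Each bit -> 7 copies

00000000000000111111100000000000000111111100000001111111


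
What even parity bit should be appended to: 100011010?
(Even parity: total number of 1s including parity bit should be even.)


Number of 1s in data: 4
Parity bit: 0

0


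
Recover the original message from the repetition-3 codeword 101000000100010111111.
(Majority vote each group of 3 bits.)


Groups: 101, 000, 000, 100, 010, 111, 111
Majority votes: 1000011

1000011


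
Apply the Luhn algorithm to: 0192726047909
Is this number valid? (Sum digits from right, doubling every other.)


Luhn sum = 59
59 mod 10 = 9

Invalid (Luhn sum mod 10 = 9)


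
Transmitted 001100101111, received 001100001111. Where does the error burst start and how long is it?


XOR: 000000100000

Burst at position 6, length 1


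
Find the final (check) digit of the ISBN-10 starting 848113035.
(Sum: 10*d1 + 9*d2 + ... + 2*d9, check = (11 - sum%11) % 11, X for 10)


Weighted sum: 227
227 mod 11 = 7

Check digit: 4


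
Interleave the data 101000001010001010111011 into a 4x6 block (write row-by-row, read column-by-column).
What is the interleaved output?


Matrix:
  101000
  001010
  001010
  111011
Read columns: 100100011111000001110001

100100011111000001110001


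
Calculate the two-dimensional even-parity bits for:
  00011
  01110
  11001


Row parities: 011
Column parities: 10100

Row P: 011, Col P: 10100, Corner: 0


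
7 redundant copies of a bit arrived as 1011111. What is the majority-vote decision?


Ones: 6 out of 7
Threshold: 4

1 (6/7 voted 1)


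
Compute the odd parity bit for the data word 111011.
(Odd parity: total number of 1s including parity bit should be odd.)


Number of 1s in data: 5
Parity bit: 0

0


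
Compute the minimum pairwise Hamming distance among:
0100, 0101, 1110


Comparing all pairs, minimum distance: 1
Can detect 0 errors, correct 0 errors

1


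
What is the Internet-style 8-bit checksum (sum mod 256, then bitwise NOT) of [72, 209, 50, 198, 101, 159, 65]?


Sum = 854 mod 256 = 86
Complement = 169

169


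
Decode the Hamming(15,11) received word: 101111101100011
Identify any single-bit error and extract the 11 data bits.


Syndrome = 0: no error detected

Data: 11111100011 (no errors)


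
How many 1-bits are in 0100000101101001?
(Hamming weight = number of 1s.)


Counting 1s in 0100000101101001

6


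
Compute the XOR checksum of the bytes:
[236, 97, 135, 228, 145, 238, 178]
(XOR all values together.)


XOR chain: 236 ^ 97 ^ 135 ^ 228 ^ 145 ^ 238 ^ 178 = 35

35


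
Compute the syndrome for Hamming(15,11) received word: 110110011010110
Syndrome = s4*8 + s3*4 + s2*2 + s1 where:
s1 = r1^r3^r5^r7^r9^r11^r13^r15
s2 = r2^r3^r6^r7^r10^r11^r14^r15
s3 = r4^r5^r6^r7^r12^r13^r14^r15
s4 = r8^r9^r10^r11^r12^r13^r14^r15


s1=1, s2=1, s3=0, s4=1

Syndrome = 11 (error at position 11)


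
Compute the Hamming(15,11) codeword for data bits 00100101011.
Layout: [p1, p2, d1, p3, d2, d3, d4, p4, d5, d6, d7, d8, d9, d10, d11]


Parity bits: p1=1, p2=0, p3=0, p4=0

100001000101011


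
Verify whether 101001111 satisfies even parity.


Number of 1s: 6

Yes, parity is correct (6 ones)


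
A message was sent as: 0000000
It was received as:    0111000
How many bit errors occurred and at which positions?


XOR: 0111000

3 error(s) at position(s): 1, 2, 3


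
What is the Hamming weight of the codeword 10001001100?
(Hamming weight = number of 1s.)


Counting 1s in 10001001100

4


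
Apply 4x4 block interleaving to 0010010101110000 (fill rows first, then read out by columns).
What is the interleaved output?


Matrix:
  0010
  0101
  0111
  0000
Read columns: 0000011010100110

0000011010100110


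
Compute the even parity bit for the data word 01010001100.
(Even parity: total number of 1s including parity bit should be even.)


Number of 1s in data: 4
Parity bit: 0

0


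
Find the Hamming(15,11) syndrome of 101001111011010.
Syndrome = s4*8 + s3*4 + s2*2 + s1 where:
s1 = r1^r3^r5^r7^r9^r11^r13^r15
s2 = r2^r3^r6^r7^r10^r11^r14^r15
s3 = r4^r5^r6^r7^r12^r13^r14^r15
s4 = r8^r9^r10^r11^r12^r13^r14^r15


s1=1, s2=1, s3=0, s4=1

Syndrome = 11 (error at position 11)


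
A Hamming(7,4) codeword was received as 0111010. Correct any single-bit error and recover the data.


Syndrome = 3: error at position 3

Data: 0010 (corrected bit 3)


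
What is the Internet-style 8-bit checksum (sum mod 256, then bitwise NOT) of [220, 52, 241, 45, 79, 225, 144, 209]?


Sum = 1215 mod 256 = 191
Complement = 64

64


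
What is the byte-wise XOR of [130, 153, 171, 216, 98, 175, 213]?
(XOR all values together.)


XOR chain: 130 ^ 153 ^ 171 ^ 216 ^ 98 ^ 175 ^ 213 = 112

112


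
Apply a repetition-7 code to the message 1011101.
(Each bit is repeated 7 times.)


Each bit -> 7 copies

1111111000000011111111111111111111100000001111111


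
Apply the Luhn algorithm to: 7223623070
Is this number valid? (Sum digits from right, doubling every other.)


Luhn sum = 30
30 mod 10 = 0

Valid (Luhn sum mod 10 = 0)


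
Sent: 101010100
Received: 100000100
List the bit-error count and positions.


XOR: 001010000

2 error(s) at position(s): 2, 4


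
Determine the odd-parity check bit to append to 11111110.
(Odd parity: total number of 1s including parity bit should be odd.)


Number of 1s in data: 7
Parity bit: 0

0


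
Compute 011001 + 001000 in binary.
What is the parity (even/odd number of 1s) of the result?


011001 = 25
001000 = 8
Sum = 33 = 100001
1s count = 2

even parity (2 ones in 100001)


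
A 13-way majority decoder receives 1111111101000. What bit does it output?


Ones: 9 out of 13
Threshold: 7

1 (9/13 voted 1)


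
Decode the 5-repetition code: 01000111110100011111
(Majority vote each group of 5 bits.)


Groups: 01000, 11111, 01000, 11111
Majority votes: 0101

0101


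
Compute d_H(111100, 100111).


XOR: 011011
Count of 1s: 4

4


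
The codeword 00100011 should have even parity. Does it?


Number of 1s: 3

No, parity error (3 ones)


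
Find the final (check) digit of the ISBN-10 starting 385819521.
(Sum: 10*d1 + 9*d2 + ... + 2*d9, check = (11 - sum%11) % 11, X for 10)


Weighted sum: 277
277 mod 11 = 2

Check digit: 9


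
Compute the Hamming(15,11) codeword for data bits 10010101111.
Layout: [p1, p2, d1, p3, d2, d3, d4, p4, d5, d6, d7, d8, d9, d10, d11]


Parity bits: p1=0, p2=1, p3=1, p4=1

011100110101111


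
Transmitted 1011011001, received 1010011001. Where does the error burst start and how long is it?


XOR: 0001000000

Burst at position 3, length 1


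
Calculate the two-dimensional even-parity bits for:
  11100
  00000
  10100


Row parities: 100
Column parities: 01000

Row P: 100, Col P: 01000, Corner: 1


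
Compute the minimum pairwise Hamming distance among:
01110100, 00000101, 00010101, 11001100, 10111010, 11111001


Comparing all pairs, minimum distance: 1
Can detect 0 errors, correct 0 errors

1


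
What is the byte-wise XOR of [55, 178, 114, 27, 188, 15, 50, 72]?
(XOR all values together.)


XOR chain: 55 ^ 178 ^ 114 ^ 27 ^ 188 ^ 15 ^ 50 ^ 72 = 37

37


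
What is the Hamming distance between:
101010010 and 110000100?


XOR: 011010110
Count of 1s: 5

5


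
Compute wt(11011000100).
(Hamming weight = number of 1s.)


Counting 1s in 11011000100

5


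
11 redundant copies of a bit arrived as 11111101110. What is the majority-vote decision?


Ones: 9 out of 11
Threshold: 6

1 (9/11 voted 1)


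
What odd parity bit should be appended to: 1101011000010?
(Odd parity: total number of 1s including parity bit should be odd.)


Number of 1s in data: 6
Parity bit: 1

1


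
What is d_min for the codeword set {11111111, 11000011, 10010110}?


Comparing all pairs, minimum distance: 4
Can detect 3 errors, correct 1 errors

4


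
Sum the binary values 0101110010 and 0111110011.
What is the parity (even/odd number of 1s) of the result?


0101110010 = 370
0111110011 = 499
Sum = 869 = 1101100101
1s count = 6

even parity (6 ones in 1101100101)


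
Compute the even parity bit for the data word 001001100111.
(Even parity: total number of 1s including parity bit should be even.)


Number of 1s in data: 6
Parity bit: 0

0


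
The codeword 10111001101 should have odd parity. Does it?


Number of 1s: 7

Yes, parity is correct (7 ones)


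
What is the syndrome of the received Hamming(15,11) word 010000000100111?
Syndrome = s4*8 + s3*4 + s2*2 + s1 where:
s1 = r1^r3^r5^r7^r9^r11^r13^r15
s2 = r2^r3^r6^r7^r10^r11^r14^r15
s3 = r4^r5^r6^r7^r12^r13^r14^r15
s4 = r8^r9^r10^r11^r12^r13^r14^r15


s1=0, s2=0, s3=1, s4=0

Syndrome = 4 (error at position 4)


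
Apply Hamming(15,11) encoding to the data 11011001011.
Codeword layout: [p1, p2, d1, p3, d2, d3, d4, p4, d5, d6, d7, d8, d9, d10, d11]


Parity bits: p1=1, p2=0, p3=1, p4=0

101110101001011


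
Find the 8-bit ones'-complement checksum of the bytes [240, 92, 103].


Sum = 435 mod 256 = 179
Complement = 76

76


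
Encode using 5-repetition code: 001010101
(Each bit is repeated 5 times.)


Each bit -> 5 copies

000000000011111000001111100000111110000011111


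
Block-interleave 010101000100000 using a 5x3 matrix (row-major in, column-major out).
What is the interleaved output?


Matrix:
  010
  101
  000
  100
  000
Read columns: 010101000001000

010101000001000


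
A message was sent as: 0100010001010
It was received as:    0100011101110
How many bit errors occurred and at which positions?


XOR: 0000001100100

3 error(s) at position(s): 6, 7, 10


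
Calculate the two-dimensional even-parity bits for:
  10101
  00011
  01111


Row parities: 100
Column parities: 11001

Row P: 100, Col P: 11001, Corner: 1


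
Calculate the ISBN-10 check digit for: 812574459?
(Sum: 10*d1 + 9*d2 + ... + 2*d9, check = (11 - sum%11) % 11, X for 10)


Weighted sum: 251
251 mod 11 = 9

Check digit: 2


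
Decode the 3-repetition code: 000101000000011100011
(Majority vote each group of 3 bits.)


Groups: 000, 101, 000, 000, 011, 100, 011
Majority votes: 0100101

0100101


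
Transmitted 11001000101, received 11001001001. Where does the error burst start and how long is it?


XOR: 00000001100

Burst at position 7, length 2


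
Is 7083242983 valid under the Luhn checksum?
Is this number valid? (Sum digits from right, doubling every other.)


Luhn sum = 46
46 mod 10 = 6

Invalid (Luhn sum mod 10 = 6)


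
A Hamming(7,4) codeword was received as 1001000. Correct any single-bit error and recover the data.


Syndrome = 5: error at position 5

Data: 0100 (corrected bit 5)


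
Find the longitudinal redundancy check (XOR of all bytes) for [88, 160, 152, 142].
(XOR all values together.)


XOR chain: 88 ^ 160 ^ 152 ^ 142 = 238

238


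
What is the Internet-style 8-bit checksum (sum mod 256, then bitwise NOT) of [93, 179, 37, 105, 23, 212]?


Sum = 649 mod 256 = 137
Complement = 118

118


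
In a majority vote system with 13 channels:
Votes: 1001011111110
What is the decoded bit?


Ones: 9 out of 13
Threshold: 7

1 (9/13 voted 1)


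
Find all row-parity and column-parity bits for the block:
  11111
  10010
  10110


Row parities: 101
Column parities: 11011

Row P: 101, Col P: 11011, Corner: 0


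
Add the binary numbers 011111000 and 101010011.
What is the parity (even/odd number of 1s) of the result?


011111000 = 248
101010011 = 339
Sum = 587 = 1001001011
1s count = 5

odd parity (5 ones in 1001001011)


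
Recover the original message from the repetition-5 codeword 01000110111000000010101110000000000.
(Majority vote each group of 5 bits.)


Groups: 01000, 11011, 10000, 00010, 10111, 00000, 00000
Majority votes: 0100100

0100100


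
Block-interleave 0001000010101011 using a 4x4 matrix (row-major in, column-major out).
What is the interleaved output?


Matrix:
  0001
  0000
  1010
  1011
Read columns: 0011000000111001

0011000000111001


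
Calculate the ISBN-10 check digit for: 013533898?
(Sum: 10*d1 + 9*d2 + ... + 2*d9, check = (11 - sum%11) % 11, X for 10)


Weighted sum: 176
176 mod 11 = 0

Check digit: 0


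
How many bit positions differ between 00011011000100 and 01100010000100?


XOR: 01111001000000
Count of 1s: 5

5


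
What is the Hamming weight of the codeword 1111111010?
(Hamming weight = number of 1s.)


Counting 1s in 1111111010

8


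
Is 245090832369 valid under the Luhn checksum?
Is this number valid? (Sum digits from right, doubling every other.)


Luhn sum = 47
47 mod 10 = 7

Invalid (Luhn sum mod 10 = 7)


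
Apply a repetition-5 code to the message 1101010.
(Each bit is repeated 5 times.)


Each bit -> 5 copies

11111111110000011111000001111100000


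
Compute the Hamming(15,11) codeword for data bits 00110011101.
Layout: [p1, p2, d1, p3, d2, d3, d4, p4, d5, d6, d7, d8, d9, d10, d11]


Parity bits: p1=0, p2=0, p3=1, p4=0

000101100011101


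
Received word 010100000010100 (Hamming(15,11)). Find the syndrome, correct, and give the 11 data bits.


Syndrome = 0: no error detected

Data: 00000010100 (no errors)


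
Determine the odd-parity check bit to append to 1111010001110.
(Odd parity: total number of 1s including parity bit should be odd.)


Number of 1s in data: 8
Parity bit: 1

1


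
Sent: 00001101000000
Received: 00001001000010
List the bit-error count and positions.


XOR: 00000100000010

2 error(s) at position(s): 5, 12


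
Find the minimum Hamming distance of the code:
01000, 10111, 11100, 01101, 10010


Comparing all pairs, minimum distance: 2
Can detect 1 errors, correct 0 errors

2


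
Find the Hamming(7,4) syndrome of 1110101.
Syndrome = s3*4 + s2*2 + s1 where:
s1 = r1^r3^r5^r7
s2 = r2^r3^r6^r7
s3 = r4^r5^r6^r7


s1=0, s2=1, s3=0

Syndrome = 2 (error at position 2)


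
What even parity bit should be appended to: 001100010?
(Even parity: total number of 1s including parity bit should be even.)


Number of 1s in data: 3
Parity bit: 1

1


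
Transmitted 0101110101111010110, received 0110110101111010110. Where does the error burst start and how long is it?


XOR: 0011000000000000000

Burst at position 2, length 2


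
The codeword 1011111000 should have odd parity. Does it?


Number of 1s: 6

No, parity error (6 ones)


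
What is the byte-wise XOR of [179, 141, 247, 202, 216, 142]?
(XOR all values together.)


XOR chain: 179 ^ 141 ^ 247 ^ 202 ^ 216 ^ 142 = 85

85


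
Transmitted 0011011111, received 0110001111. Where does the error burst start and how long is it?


XOR: 0101010000

Burst at position 1, length 5


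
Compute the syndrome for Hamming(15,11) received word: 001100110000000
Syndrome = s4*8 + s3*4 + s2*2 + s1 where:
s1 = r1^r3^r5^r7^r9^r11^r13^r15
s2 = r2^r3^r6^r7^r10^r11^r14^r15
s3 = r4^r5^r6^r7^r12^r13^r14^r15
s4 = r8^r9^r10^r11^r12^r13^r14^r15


s1=0, s2=0, s3=0, s4=1

Syndrome = 8 (error at position 8)


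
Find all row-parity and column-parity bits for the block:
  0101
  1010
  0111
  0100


Row parities: 0011
Column parities: 1100

Row P: 0011, Col P: 1100, Corner: 0


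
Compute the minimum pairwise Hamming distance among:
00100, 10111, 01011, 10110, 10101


Comparing all pairs, minimum distance: 1
Can detect 0 errors, correct 0 errors

1


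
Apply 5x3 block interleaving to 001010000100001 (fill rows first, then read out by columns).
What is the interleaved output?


Matrix:
  001
  010
  000
  100
  001
Read columns: 000100100010001

000100100010001


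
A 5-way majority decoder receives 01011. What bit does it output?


Ones: 3 out of 5
Threshold: 3

1 (3/5 voted 1)


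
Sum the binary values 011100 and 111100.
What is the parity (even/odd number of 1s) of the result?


011100 = 28
111100 = 60
Sum = 88 = 1011000
1s count = 3

odd parity (3 ones in 1011000)


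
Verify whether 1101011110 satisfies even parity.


Number of 1s: 7

No, parity error (7 ones)


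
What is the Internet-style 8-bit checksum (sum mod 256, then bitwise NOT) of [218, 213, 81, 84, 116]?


Sum = 712 mod 256 = 200
Complement = 55

55


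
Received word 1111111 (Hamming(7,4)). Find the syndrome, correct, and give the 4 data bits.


Syndrome = 0: no error detected

Data: 1111 (no errors)


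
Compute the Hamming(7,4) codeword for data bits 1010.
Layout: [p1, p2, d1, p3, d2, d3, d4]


Parity bits: p1=1, p2=0, p3=1

1011010


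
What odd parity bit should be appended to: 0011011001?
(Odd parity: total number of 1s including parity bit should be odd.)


Number of 1s in data: 5
Parity bit: 0

0


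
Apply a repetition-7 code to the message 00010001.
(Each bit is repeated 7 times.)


Each bit -> 7 copies

00000000000000000000011111110000000000000000000001111111


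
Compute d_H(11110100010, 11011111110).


XOR: 00101011100
Count of 1s: 5

5


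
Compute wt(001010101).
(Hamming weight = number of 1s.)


Counting 1s in 001010101

4


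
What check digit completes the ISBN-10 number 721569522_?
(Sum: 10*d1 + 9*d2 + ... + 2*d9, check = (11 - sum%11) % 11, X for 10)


Weighted sum: 242
242 mod 11 = 0

Check digit: 0


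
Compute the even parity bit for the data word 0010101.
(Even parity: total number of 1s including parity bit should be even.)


Number of 1s in data: 3
Parity bit: 1

1


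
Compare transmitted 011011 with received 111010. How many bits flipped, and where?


XOR: 100001

2 error(s) at position(s): 0, 5


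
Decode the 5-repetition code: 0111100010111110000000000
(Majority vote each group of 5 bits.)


Groups: 01111, 00010, 11111, 00000, 00000
Majority votes: 10100

10100


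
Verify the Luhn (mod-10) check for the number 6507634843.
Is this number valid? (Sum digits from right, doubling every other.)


Luhn sum = 48
48 mod 10 = 8

Invalid (Luhn sum mod 10 = 8)


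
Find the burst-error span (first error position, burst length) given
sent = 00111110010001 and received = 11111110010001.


XOR: 11000000000000

Burst at position 0, length 2


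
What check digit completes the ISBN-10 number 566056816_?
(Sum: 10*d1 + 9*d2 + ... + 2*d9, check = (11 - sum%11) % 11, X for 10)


Weighted sum: 259
259 mod 11 = 6

Check digit: 5


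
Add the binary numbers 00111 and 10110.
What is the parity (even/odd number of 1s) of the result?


00111 = 7
10110 = 22
Sum = 29 = 11101
1s count = 4

even parity (4 ones in 11101)


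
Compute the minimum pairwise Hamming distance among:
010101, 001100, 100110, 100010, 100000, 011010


Comparing all pairs, minimum distance: 1
Can detect 0 errors, correct 0 errors

1


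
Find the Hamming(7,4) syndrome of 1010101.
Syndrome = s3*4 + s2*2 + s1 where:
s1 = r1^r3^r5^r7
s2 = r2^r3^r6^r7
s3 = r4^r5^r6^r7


s1=0, s2=0, s3=0

Syndrome = 0 (no error)


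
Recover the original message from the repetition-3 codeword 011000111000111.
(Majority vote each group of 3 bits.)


Groups: 011, 000, 111, 000, 111
Majority votes: 10101

10101


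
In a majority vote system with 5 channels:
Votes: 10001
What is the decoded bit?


Ones: 2 out of 5
Threshold: 3

0 (2/5 voted 1)


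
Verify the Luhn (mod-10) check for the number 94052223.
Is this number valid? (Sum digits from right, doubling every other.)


Luhn sum = 31
31 mod 10 = 1

Invalid (Luhn sum mod 10 = 1)


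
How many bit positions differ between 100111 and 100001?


XOR: 000110
Count of 1s: 2

2


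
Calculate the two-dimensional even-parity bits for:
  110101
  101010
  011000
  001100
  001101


Row parities: 01001
Column parities: 000110

Row P: 01001, Col P: 000110, Corner: 0


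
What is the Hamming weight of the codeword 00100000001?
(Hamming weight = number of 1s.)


Counting 1s in 00100000001

2


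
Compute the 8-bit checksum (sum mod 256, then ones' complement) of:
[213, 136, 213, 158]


Sum = 720 mod 256 = 208
Complement = 47

47


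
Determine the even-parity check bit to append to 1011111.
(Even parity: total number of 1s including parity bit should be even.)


Number of 1s in data: 6
Parity bit: 0

0


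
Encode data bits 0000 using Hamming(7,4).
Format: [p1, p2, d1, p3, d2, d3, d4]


Parity bits: p1=0, p2=0, p3=0

0000000


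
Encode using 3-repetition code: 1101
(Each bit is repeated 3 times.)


Each bit -> 3 copies

111111000111


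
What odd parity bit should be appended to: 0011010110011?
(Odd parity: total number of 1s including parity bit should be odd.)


Number of 1s in data: 7
Parity bit: 0

0


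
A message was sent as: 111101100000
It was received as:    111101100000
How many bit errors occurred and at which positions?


XOR: 000000000000

0 errors (received matches sent)


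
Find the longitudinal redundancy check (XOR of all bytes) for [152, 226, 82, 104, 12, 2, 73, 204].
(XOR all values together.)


XOR chain: 152 ^ 226 ^ 82 ^ 104 ^ 12 ^ 2 ^ 73 ^ 204 = 203

203


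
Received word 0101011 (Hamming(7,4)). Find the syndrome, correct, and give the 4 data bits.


Syndrome = 7: error at position 7

Data: 0010 (corrected bit 7)


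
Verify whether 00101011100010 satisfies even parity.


Number of 1s: 6

Yes, parity is correct (6 ones)


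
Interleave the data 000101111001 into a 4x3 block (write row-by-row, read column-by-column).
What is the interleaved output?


Matrix:
  000
  101
  111
  001
Read columns: 011000100111

011000100111


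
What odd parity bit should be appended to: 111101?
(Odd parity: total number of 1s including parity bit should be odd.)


Number of 1s in data: 5
Parity bit: 0

0


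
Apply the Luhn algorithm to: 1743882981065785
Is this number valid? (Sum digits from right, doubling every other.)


Luhn sum = 82
82 mod 10 = 2

Invalid (Luhn sum mod 10 = 2)


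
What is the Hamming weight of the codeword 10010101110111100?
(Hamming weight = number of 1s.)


Counting 1s in 10010101110111100

10


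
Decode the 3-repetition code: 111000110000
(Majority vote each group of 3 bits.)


Groups: 111, 000, 110, 000
Majority votes: 1010

1010


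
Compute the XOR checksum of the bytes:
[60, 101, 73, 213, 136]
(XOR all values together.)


XOR chain: 60 ^ 101 ^ 73 ^ 213 ^ 136 = 77

77


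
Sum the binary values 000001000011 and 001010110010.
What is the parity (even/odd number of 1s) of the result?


000001000011 = 67
001010110010 = 690
Sum = 757 = 1011110101
1s count = 7

odd parity (7 ones in 1011110101)


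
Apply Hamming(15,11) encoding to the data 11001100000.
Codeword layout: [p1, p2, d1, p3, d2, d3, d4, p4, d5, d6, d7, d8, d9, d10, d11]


Parity bits: p1=1, p2=0, p3=1, p4=0

101110001100000


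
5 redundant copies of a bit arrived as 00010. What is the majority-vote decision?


Ones: 1 out of 5
Threshold: 3

0 (1/5 voted 1)


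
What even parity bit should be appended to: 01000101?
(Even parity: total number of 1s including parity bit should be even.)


Number of 1s in data: 3
Parity bit: 1

1


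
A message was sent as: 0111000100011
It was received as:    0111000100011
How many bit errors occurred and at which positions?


XOR: 0000000000000

0 errors (received matches sent)


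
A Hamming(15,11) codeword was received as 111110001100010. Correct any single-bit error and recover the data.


Syndrome = 12: error at position 12

Data: 11001101010 (corrected bit 12)


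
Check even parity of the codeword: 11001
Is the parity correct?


Number of 1s: 3

No, parity error (3 ones)


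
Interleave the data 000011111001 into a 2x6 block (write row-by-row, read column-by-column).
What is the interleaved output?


Matrix:
  000011
  111001
Read columns: 010101001011

010101001011


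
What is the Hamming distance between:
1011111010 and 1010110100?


XOR: 0001001110
Count of 1s: 4

4


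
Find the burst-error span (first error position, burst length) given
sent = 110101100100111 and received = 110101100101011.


XOR: 000000000001100

Burst at position 11, length 2


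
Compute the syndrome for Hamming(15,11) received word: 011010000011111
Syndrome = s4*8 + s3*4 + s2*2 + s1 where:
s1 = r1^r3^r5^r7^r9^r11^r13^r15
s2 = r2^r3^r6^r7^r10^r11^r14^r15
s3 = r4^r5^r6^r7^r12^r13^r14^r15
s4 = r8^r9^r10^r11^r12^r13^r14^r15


s1=1, s2=1, s3=1, s4=1

Syndrome = 15 (error at position 15)


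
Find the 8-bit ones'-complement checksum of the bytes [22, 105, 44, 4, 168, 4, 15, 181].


Sum = 543 mod 256 = 31
Complement = 224

224


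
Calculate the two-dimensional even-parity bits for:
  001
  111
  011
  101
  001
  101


Row parities: 110010
Column parities: 100

Row P: 110010, Col P: 100, Corner: 1


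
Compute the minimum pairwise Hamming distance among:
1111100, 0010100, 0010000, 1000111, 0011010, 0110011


Comparing all pairs, minimum distance: 1
Can detect 0 errors, correct 0 errors

1


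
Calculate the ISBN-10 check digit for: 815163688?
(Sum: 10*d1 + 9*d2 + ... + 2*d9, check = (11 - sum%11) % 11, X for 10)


Weighted sum: 251
251 mod 11 = 9

Check digit: 2


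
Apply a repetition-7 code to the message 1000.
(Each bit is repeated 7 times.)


Each bit -> 7 copies

1111111000000000000000000000


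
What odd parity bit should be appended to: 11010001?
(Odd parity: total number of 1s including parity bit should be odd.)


Number of 1s in data: 4
Parity bit: 1

1


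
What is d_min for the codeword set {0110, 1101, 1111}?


Comparing all pairs, minimum distance: 1
Can detect 0 errors, correct 0 errors

1


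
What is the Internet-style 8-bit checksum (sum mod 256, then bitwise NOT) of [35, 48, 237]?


Sum = 320 mod 256 = 64
Complement = 191

191


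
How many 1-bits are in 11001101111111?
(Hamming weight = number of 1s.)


Counting 1s in 11001101111111

11


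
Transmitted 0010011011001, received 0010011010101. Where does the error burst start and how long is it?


XOR: 0000000001100

Burst at position 9, length 2


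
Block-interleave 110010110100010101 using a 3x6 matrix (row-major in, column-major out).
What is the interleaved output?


Matrix:
  110010
  110100
  010101
Read columns: 110111000011100001

110111000011100001


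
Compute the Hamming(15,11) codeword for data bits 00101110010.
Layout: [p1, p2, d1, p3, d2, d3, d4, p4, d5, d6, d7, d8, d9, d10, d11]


Parity bits: p1=0, p2=0, p3=0, p4=0

000001001110010


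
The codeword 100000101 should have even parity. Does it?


Number of 1s: 3

No, parity error (3 ones)


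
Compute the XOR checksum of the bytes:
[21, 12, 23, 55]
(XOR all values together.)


XOR chain: 21 ^ 12 ^ 23 ^ 55 = 57

57


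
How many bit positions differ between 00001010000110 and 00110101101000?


XOR: 00111111101110
Count of 1s: 10

10


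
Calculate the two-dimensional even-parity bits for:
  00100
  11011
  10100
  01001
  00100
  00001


Row parities: 100011
Column parities: 00111

Row P: 100011, Col P: 00111, Corner: 1


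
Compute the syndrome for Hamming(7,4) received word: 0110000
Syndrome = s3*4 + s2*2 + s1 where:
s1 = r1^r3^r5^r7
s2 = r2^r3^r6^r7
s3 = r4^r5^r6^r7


s1=1, s2=0, s3=0

Syndrome = 1 (error at position 1)


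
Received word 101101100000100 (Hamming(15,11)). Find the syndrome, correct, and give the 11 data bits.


Syndrome = 10: error at position 10

Data: 10110100100 (corrected bit 10)


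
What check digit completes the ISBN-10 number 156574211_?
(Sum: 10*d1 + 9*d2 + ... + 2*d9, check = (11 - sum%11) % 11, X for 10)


Weighted sum: 213
213 mod 11 = 4

Check digit: 7


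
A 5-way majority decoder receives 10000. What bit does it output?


Ones: 1 out of 5
Threshold: 3

0 (1/5 voted 1)


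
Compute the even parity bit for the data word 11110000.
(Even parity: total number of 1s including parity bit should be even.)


Number of 1s in data: 4
Parity bit: 0

0


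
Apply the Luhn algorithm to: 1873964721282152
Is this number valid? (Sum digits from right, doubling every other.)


Luhn sum = 73
73 mod 10 = 3

Invalid (Luhn sum mod 10 = 3)


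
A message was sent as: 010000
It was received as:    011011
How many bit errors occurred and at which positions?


XOR: 001011

3 error(s) at position(s): 2, 4, 5


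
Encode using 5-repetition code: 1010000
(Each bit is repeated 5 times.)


Each bit -> 5 copies

11111000001111100000000000000000000


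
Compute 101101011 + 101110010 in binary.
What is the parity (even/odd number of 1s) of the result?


101101011 = 363
101110010 = 370
Sum = 733 = 1011011101
1s count = 7

odd parity (7 ones in 1011011101)


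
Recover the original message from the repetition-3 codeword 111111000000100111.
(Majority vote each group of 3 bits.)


Groups: 111, 111, 000, 000, 100, 111
Majority votes: 110001

110001


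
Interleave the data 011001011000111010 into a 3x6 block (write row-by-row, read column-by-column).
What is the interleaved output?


Matrix:
  011001
  011000
  111010
Read columns: 001111111000001100

001111111000001100


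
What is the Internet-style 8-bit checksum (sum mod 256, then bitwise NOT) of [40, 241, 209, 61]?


Sum = 551 mod 256 = 39
Complement = 216

216


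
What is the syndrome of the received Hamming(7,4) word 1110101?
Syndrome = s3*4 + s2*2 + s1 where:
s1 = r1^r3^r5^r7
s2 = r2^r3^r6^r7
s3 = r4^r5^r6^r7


s1=0, s2=1, s3=0

Syndrome = 2 (error at position 2)


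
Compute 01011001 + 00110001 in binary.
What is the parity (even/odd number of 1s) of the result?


01011001 = 89
00110001 = 49
Sum = 138 = 10001010
1s count = 3

odd parity (3 ones in 10001010)


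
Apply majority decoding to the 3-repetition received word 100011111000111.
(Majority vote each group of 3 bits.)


Groups: 100, 011, 111, 000, 111
Majority votes: 01101

01101


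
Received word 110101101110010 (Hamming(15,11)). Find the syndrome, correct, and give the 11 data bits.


Syndrome = 0: no error detected

Data: 00111110010 (no errors)


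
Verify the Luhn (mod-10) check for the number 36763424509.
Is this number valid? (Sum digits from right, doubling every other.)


Luhn sum = 51
51 mod 10 = 1

Invalid (Luhn sum mod 10 = 1)


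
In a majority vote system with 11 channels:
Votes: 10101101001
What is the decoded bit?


Ones: 6 out of 11
Threshold: 6

1 (6/11 voted 1)


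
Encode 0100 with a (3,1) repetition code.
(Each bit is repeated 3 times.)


Each bit -> 3 copies

000111000000


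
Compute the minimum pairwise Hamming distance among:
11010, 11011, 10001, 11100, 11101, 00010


Comparing all pairs, minimum distance: 1
Can detect 0 errors, correct 0 errors

1


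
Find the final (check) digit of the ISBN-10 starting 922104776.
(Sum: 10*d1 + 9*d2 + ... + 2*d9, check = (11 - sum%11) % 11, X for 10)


Weighted sum: 212
212 mod 11 = 3

Check digit: 8


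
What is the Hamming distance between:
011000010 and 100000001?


XOR: 111000011
Count of 1s: 5

5


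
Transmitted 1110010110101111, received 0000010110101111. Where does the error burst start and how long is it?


XOR: 1110000000000000

Burst at position 0, length 3


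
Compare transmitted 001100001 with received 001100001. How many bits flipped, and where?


XOR: 000000000

0 errors (received matches sent)


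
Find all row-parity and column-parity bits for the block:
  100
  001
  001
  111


Row parities: 1111
Column parities: 011

Row P: 1111, Col P: 011, Corner: 0


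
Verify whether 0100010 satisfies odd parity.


Number of 1s: 2

No, parity error (2 ones)


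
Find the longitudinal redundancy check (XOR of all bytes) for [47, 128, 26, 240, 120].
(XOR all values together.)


XOR chain: 47 ^ 128 ^ 26 ^ 240 ^ 120 = 61

61
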